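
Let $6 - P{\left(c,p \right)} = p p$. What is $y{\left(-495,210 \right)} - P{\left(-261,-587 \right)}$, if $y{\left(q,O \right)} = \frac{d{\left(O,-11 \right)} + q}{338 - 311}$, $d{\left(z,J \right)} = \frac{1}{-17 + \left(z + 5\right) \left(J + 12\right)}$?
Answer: $\frac{1841935789}{5346} \approx 3.4454 \cdot 10^{5}$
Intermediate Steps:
$P{\left(c,p \right)} = 6 - p^{2}$ ($P{\left(c,p \right)} = 6 - p p = 6 - p^{2}$)
$d{\left(z,J \right)} = \frac{1}{-17 + \left(5 + z\right) \left(12 + J\right)}$
$y{\left(q,O \right)} = \frac{q}{27} + \frac{1}{27 \left(-12 + O\right)}$ ($y{\left(q,O \right)} = \frac{\frac{1}{43 + 5 \left(-11\right) + 12 O - 11 O} + q}{338 - 311} = \frac{\frac{1}{43 - 55 + 12 O - 11 O} + q}{27} = \left(\frac{1}{-12 + O} + q\right) \frac{1}{27} = \left(q + \frac{1}{-12 + O}\right) \frac{1}{27} = \frac{q}{27} + \frac{1}{27 \left(-12 + O\right)}$)
$y{\left(-495,210 \right)} - P{\left(-261,-587 \right)} = \frac{1 - 495 \left(-12 + 210\right)}{27 \left(-12 + 210\right)} - \left(6 - \left(-587\right)^{2}\right) = \frac{1 - 98010}{27 \cdot 198} - \left(6 - 344569\right) = \frac{1}{27} \cdot \frac{1}{198} \left(1 - 98010\right) - \left(6 - 344569\right) = \frac{1}{27} \cdot \frac{1}{198} \left(-98009\right) - -344563 = - \frac{98009}{5346} + 344563 = \frac{1841935789}{5346}$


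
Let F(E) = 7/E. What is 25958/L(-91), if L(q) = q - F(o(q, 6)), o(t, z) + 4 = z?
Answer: -51916/189 ≈ -274.69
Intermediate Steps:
o(t, z) = -4 + z
L(q) = -7/2 + q (L(q) = q - 7/(-4 + 6) = q - 7/2 = -7/2 + q)
25958/L(-91) = 25958/(-7/2 - 91) = 25958/(-189/2) = 25958*(-2/189) = -51916/189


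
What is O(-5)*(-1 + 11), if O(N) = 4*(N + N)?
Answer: -400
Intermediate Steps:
O(N) = 8*N (O(N) = 4*(2*N) = 8*N)
O(-5)*(-1 + 11) = (8*(-5))*(-1 + 11) = -40*10 = -400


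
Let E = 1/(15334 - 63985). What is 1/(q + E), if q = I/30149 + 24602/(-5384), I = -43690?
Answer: -3948569065308/23764943043287 ≈ -0.16615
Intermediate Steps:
q = -488476329/81161108 (q = -43690/30149 + 24602/(-5384) = -43690*1/30149 + 24602*(-1/5384) = -43690/30149 - 12301/2692 = -488476329/81161108 ≈ -6.0186)
E = -1/48651 (E = 1/(-48651) = -1/48651 ≈ -2.0555e-5)
1/(q + E) = 1/(-488476329/81161108 - 1/48651) = 1/(-23764943043287/3948569065308) = -3948569065308/23764943043287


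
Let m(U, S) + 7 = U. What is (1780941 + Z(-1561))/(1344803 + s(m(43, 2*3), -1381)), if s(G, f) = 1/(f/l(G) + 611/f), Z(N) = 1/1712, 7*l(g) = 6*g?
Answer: 41106540971638279/31039882113251056 ≈ 1.3243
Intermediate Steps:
l(g) = 6*g/7 (l(g) = (6*g)/7 = 6*g/7)
m(U, S) = -7 + U
Z(N) = 1/1712
s(G, f) = 1/(611/f + 7*f/(6*G)) (s(G, f) = 1/(f/((6*G/7)) + 611/f) = 1/(f*(7/(6*G)) + 611/f) = 1/(7*f/(6*G) + 611/f) = 1/(611/f + 7*f/(6*G)))
(1780941 + Z(-1561))/(1344803 + s(m(43, 2*3), -1381)) = (1780941 + 1/1712)/(1344803 + 6*(-7 + 43)*(-1381)/(7*(-1381)² + 3666*(-7 + 43))) = 3048970993/(1712*(1344803 + 6*36*(-1381)/(7*1907161 + 3666*36))) = 3048970993/(1712*(1344803 + 6*36*(-1381)/(13350127 + 131976))) = 3048970993/(1712*(1344803 + 6*36*(-1381)/13482103)) = 3048970993/(1712*(1344803 + 6*36*(-1381)*(1/13482103))) = 3048970993/(1712*(1344803 - 298296/13482103)) = 3048970993/(1712*(18130772262413/13482103)) = (3048970993/1712)*(13482103/18130772262413) = 41106540971638279/31039882113251056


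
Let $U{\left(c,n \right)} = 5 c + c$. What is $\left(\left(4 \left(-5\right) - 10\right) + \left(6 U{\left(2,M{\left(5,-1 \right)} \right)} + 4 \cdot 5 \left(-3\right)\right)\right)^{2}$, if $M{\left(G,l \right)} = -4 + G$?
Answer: $324$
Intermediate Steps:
$U{\left(c,n \right)} = 6 c$
$\left(\left(4 \left(-5\right) - 10\right) + \left(6 U{\left(2,M{\left(5,-1 \right)} \right)} + 4 \cdot 5 \left(-3\right)\right)\right)^{2} = \left(\left(4 \left(-5\right) - 10\right) + \left(6 \cdot 6 \cdot 2 + 4 \cdot 5 \left(-3\right)\right)\right)^{2} = \left(\left(-20 - 10\right) + \left(6 \cdot 12 + 20 \left(-3\right)\right)\right)^{2} = \left(-30 + \left(72 - 60\right)\right)^{2} = \left(-30 + 12\right)^{2} = \left(-18\right)^{2} = 324$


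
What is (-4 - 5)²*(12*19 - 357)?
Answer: -10449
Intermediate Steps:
(-4 - 5)²*(12*19 - 357) = (-9)²*(228 - 357) = 81*(-129) = -10449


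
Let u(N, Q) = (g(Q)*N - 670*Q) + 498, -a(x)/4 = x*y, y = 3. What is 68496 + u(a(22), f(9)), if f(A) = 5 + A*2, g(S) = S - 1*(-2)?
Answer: 46984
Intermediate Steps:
g(S) = 2 + S (g(S) = S + 2 = 2 + S)
f(A) = 5 + 2*A
a(x) = -12*x (a(x) = -4*x*3 = -12*x)
u(N, Q) = 498 - 670*Q + N*(2 + Q) (u(N, Q) = ((2 + Q)*N - 670*Q) + 498 = (N*(2 + Q) - 670*Q) + 498 = (-670*Q + N*(2 + Q)) + 498 = 498 - 670*Q + N*(2 + Q))
68496 + u(a(22), f(9)) = 68496 + (498 - 670*(5 + 2*9) + (-12*22)*(2 + (5 + 2*9))) = 68496 + (498 - 670*(5 + 18) - 264*(2 + (5 + 18))) = 68496 + (498 - 670*23 - 264*(2 + 23)) = 68496 + (498 - 15410 - 264*25) = 68496 + (498 - 15410 - 6600) = 68496 - 21512 = 46984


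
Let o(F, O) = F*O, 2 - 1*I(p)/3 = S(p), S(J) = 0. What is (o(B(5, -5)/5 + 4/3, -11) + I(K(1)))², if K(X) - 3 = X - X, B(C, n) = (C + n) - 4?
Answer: 4/225 ≈ 0.017778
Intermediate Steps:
B(C, n) = -4 + C + n
K(X) = 3 (K(X) = 3 + (X - X) = 3 + 0 = 3)
I(p) = 6 (I(p) = 6 - 3*0 = 6 + 0 = 6)
(o(B(5, -5)/5 + 4/3, -11) + I(K(1)))² = (((-4 + 5 - 5)/5 + 4/3)*(-11) + 6)² = ((-4*⅕ + 4*(⅓))*(-11) + 6)² = ((-⅘ + 4/3)*(-11) + 6)² = ((8/15)*(-11) + 6)² = (-88/15 + 6)² = (2/15)² = 4/225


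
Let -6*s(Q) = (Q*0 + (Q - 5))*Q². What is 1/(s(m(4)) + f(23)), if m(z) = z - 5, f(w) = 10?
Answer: 1/11 ≈ 0.090909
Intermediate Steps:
m(z) = -5 + z
s(Q) = -Q²*(-5 + Q)/6 (s(Q) = -(Q*0 + (Q - 5))*Q²/6 = -(0 + (-5 + Q))*Q²/6 = -(-5 + Q)*Q²/6 = -Q²*(-5 + Q)/6)
1/(s(m(4)) + f(23)) = 1/((-5 + 4)²*(5 - (-5 + 4))/6 + 10) = 1/((⅙)*(-1)²*(5 - 1*(-1)) + 10) = 1/((⅙)*1*(5 + 1) + 10) = 1/((⅙)*1*6 + 10) = 1/(1 + 10) = 1/11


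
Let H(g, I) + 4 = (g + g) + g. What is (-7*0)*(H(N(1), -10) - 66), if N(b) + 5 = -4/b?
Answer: 0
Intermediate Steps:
N(b) = -5 - 4/b
H(g, I) = -4 + 3*g (H(g, I) = -4 + ((g + g) + g) = -4 + (2*g + g) = -4 + 3*g)
(-7*0)*(H(N(1), -10) - 66) = (-7*0)*((-4 + 3*(-5 - 4/1)) - 66) = 0*((-4 + 3*(-5 - 4*1)) - 66) = 0*((-4 + 3*(-5 - 4)) - 66) = 0*((-4 + 3*(-9)) - 66) = 0*((-4 - 27) - 66) = 0*(-31 - 66) = 0*(-97) = 0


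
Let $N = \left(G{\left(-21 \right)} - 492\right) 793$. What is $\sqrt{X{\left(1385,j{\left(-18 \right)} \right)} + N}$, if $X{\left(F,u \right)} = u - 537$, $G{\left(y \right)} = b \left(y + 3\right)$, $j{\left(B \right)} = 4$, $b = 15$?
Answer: $i \sqrt{604799} \approx 777.69 i$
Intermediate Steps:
$G{\left(y \right)} = 45 + 15 y$ ($G{\left(y \right)} = 15 \left(y + 3\right) = 15 \left(3 + y\right) = 45 + 15 y$)
$N = -604266$ ($N = \left(\left(45 + 15 \left(-21\right)\right) - 492\right) 793 = \left(\left(45 - 315\right) - 492\right) 793 = \left(-270 - 492\right) 793 = \left(-762\right) 793 = -604266$)
$X{\left(F,u \right)} = -537 + u$
$\sqrt{X{\left(1385,j{\left(-18 \right)} \right)} + N} = \sqrt{\left(-537 + 4\right) - 604266} = \sqrt{-533 - 604266} = \sqrt{-604799} = i \sqrt{604799}$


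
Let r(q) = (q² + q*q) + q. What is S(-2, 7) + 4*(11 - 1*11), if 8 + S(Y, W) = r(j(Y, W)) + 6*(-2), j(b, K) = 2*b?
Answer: 8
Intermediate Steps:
r(q) = q + 2*q² (r(q) = (q² + q²) + q = 2*q² + q = q + 2*q²)
S(Y, W) = -20 + 2*Y*(1 + 4*Y) (S(Y, W) = -8 + ((2*Y)*(1 + 2*(2*Y)) + 6*(-2)) = -8 + ((2*Y)*(1 + 4*Y) - 12) = -8 + (2*Y*(1 + 4*Y) - 12) = -8 + (-12 + 2*Y*(1 + 4*Y)) = -20 + 2*Y*(1 + 4*Y))
S(-2, 7) + 4*(11 - 1*11) = (-20 + 2*(-2)*(1 + 4*(-2))) + 4*(11 - 1*11) = (-20 + 2*(-2)*(1 - 8)) + 4*(11 - 11) = (-20 + 2*(-2)*(-7)) + 4*0 = (-20 + 28) + 0 = 8 + 0 = 8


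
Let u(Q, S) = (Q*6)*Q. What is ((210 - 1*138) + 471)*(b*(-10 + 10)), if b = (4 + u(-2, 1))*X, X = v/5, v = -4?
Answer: 0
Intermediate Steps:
u(Q, S) = 6*Q² (u(Q, S) = (6*Q)*Q = 6*Q²)
X = -⅘ (X = -4/5 = -4*⅕ = -⅘ ≈ -0.80000)
b = -112/5 (b = (4 + 6*(-2)²)*(-⅘) = (4 + 6*4)*(-⅘) = (4 + 24)*(-⅘) = 28*(-⅘) = -112/5 ≈ -22.400)
((210 - 1*138) + 471)*(b*(-10 + 10)) = ((210 - 1*138) + 471)*(-112*(-10 + 10)/5) = ((210 - 138) + 471)*(-112/5*0) = (72 + 471)*0 = 543*0 = 0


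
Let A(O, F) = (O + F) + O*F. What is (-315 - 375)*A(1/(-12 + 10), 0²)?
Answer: 345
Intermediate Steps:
A(O, F) = F + O + F*O (A(O, F) = (F + O) + F*O = F + O + F*O)
(-315 - 375)*A(1/(-12 + 10), 0²) = (-315 - 375)*(0² + 1/(-12 + 10) + 0²/(-12 + 10)) = -690*(0 + 1/(-2) + 0/(-2)) = -690*(0 - ½ + 0*(-½)) = -690*(0 - ½ + 0) = -690*(-½) = 345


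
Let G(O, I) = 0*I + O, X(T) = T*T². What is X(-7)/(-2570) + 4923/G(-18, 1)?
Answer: -351276/1285 ≈ -273.37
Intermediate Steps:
X(T) = T³
G(O, I) = O (G(O, I) = 0 + O = O)
X(-7)/(-2570) + 4923/G(-18, 1) = (-7)³/(-2570) + 4923/(-18) = -343*(-1/2570) + 4923*(-1/18) = 343/2570 - 547/2 = -351276/1285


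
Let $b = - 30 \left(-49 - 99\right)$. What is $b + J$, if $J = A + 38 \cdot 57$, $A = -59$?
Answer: $6547$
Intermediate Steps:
$J = 2107$ ($J = -59 + 38 \cdot 57 = -59 + 2166 = 2107$)
$b = 4440$ ($b = \left(-30\right) \left(-148\right) = 4440$)
$b + J = 4440 + 2107 = 6547$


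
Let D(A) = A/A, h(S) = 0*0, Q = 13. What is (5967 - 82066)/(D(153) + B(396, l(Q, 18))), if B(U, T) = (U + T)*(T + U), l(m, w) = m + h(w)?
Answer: -76099/167282 ≈ -0.45491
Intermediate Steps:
h(S) = 0
D(A) = 1
l(m, w) = m (l(m, w) = m + 0 = m)
B(U, T) = (T + U)² (B(U, T) = (T + U)*(T + U) = (T + U)²)
(5967 - 82066)/(D(153) + B(396, l(Q, 18))) = (5967 - 82066)/(1 + (13 + 396)²) = -76099/(1 + 409²) = -76099/(1 + 167281) = -76099/167282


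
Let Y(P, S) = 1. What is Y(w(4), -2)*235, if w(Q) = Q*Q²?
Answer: 235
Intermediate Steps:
w(Q) = Q³
Y(w(4), -2)*235 = 1*235 = 235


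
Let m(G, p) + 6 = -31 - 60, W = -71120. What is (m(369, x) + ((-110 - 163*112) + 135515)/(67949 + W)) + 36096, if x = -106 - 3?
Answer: 114035680/3171 ≈ 35962.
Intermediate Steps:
x = -109
m(G, p) = -97 (m(G, p) = -6 + (-31 - 60) = -6 - 91 = -97)
(m(369, x) + ((-110 - 163*112) + 135515)/(67949 + W)) + 36096 = (-97 + ((-110 - 163*112) + 135515)/(67949 - 71120)) + 36096 = (-97 + ((-110 - 18256) + 135515)/(-3171)) + 36096 = (-97 + (-18366 + 135515)*(-1/3171)) + 36096 = (-97 + 117149*(-1/3171)) + 36096 = (-97 - 117149/3171) + 36096 = -424736/3171 + 36096 = 114035680/3171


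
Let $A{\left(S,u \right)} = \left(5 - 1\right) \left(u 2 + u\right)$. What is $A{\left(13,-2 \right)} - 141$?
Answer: $-165$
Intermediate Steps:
$A{\left(S,u \right)} = 12 u$ ($A{\left(S,u \right)} = 4 \left(2 u + u\right) = 4 \cdot 3 u = 12 u$)
$A{\left(13,-2 \right)} - 141 = 12 \left(-2\right) - 141 = -24 - 141 = -165$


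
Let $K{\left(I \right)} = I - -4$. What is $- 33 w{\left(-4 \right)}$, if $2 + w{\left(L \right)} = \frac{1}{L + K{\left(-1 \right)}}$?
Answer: $99$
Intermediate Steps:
$K{\left(I \right)} = 4 + I$ ($K{\left(I \right)} = I + 4 = 4 + I$)
$w{\left(L \right)} = -2 + \frac{1}{3 + L}$ ($w{\left(L \right)} = -2 + \frac{1}{L + \left(4 - 1\right)} = -2 + \frac{1}{L + 3} = -2 + \frac{1}{3 + L}$)
$- 33 w{\left(-4 \right)} = - 33 \frac{-5 - -8}{3 - 4} = - 33 \frac{-5 + 8}{-1} = - 33 \left(\left(-1\right) 3\right) = \left(-33\right) \left(-3\right) = 99$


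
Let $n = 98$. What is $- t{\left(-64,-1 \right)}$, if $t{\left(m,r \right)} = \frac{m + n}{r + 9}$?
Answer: $- \frac{17}{4} \approx -4.25$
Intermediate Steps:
$t{\left(m,r \right)} = \frac{98 + m}{9 + r}$ ($t{\left(m,r \right)} = \frac{m + 98}{r + 9} = \frac{98 + m}{9 + r}$)
$- t{\left(-64,-1 \right)} = - \frac{98 - 64}{9 - 1} = - \frac{34}{8} = \left(-1\right) \frac{17}{4} = - \frac{17}{4}$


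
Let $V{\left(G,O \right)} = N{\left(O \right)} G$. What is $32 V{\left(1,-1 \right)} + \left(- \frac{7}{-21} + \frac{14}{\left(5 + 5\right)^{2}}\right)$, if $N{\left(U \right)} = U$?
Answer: $- \frac{4729}{150} \approx -31.527$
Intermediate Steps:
$V{\left(G,O \right)} = G O$ ($V{\left(G,O \right)} = O G = G O$)
$32 V{\left(1,-1 \right)} + \left(- \frac{7}{-21} + \frac{14}{\left(5 + 5\right)^{2}}\right) = 32 \cdot 1 \left(-1\right) + \left(- \frac{7}{-21} + \frac{14}{\left(5 + 5\right)^{2}}\right) = 32 \left(-1\right) + \left(\left(-7\right) \left(- \frac{1}{21}\right) + \frac{14}{10^{2}}\right) = -32 + \left(\frac{1}{3} + \frac{14}{100}\right) = -32 + \left(\frac{1}{3} + 14 \cdot \frac{1}{100}\right) = -32 + \left(\frac{1}{3} + \frac{7}{50}\right) = -32 + \frac{71}{150} = - \frac{4729}{150}$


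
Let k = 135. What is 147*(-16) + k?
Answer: -2217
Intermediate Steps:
147*(-16) + k = 147*(-16) + 135 = -2352 + 135 = -2217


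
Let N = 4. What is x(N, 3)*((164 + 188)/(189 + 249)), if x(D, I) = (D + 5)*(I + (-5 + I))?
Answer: 528/73 ≈ 7.2329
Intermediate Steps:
x(D, I) = (-5 + 2*I)*(5 + D) (x(D, I) = (5 + D)*(-5 + 2*I) = (-5 + 2*I)*(5 + D))
x(N, 3)*((164 + 188)/(189 + 249)) = (-25 - 5*4 + 10*3 + 2*4*3)*((164 + 188)/(189 + 249)) = (-25 - 20 + 30 + 24)*(352/438) = 9*(352*(1/438)) = 9*(176/219) = 528/73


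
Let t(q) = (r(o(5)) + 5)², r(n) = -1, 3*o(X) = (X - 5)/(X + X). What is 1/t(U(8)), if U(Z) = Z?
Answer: 1/16 ≈ 0.062500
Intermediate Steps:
o(X) = (-5 + X)/(6*X) (o(X) = ((X - 5)/(X + X))/3 = ((-5 + X)/((2*X)))/3 = ((-5 + X)*(1/(2*X)))/3 = ((-5 + X)/(2*X))/3 = (-5 + X)/(6*X))
t(q) = 16 (t(q) = (-1 + 5)² = 4² = 16)
1/t(U(8)) = 1/16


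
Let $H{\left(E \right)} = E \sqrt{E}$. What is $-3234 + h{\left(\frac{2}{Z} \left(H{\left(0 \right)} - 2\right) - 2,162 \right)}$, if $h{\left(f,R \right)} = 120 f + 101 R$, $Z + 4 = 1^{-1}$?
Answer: $13048$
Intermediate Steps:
$H{\left(E \right)} = E^{\frac{3}{2}}$
$Z = -3$ ($Z = -4 + 1^{-1} = -4 + 1 = -3$)
$h{\left(f,R \right)} = 101 R + 120 f$
$-3234 + h{\left(\frac{2}{Z} \left(H{\left(0 \right)} - 2\right) - 2,162 \right)} = -3234 + \left(101 \cdot 162 + 120 \left(\frac{2}{-3} \left(0^{\frac{3}{2}} - 2\right) - 2\right)\right) = -3234 + \left(16362 + 120 \left(2 \left(- \frac{1}{3}\right) \left(0 - 2\right) - 2\right)\right) = -3234 + \left(16362 + 120 \left(\left(- \frac{2}{3}\right) \left(-2\right) - 2\right)\right) = -3234 + \left(16362 + 120 \left(\frac{4}{3} - 2\right)\right) = -3234 + \left(16362 + 120 \left(- \frac{2}{3}\right)\right) = -3234 + \left(16362 - 80\right) = -3234 + 16282 = 13048$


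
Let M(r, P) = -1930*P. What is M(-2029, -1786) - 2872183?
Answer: 574797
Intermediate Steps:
M(-2029, -1786) - 2872183 = -1930*(-1786) - 2872183 = 3446980 - 2872183 = 574797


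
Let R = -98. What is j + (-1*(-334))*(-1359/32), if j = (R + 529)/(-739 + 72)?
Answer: -151384547/10672 ≈ -14185.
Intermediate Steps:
j = -431/667 (j = (-98 + 529)/(-739 + 72) = 431/(-667) = 431*(-1/667) = -431/667 ≈ -0.64618)
j + (-1*(-334))*(-1359/32) = -431/667 + (-1*(-334))*(-1359/32) = -431/667 + 334*(-1359*1/32) = -431/667 + 334*(-1359/32) = -431/667 - 226953/16 = -151384547/10672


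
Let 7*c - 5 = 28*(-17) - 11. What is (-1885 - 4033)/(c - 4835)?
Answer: 41426/34327 ≈ 1.2068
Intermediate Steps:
c = -482/7 (c = 5/7 + (28*(-17) - 11)/7 = 5/7 + (-476 - 11)/7 = 5/7 + (⅐)*(-487) = 5/7 - 487/7 = -482/7 ≈ -68.857)
(-1885 - 4033)/(c - 4835) = (-1885 - 4033)/(-482/7 - 4835) = -5918/(-34327/7) = -5918*(-7/34327) = 41426/34327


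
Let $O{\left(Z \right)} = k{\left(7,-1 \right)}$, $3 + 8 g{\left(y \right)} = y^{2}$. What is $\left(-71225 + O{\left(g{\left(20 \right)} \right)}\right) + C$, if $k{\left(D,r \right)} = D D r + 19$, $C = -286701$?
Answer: $-357956$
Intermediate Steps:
$g{\left(y \right)} = - \frac{3}{8} + \frac{y^{2}}{8}$
$k{\left(D,r \right)} = 19 + r D^{2}$ ($k{\left(D,r \right)} = D^{2} r + 19 = r D^{2} + 19 = 19 + r D^{2}$)
$O{\left(Z \right)} = -30$ ($O{\left(Z \right)} = 19 - 7^{2} = 19 - 49 = -30$)
$\left(-71225 + O{\left(g{\left(20 \right)} \right)}\right) + C = \left(-71225 - 30\right) - 286701 = -71255 - 286701 = -357956$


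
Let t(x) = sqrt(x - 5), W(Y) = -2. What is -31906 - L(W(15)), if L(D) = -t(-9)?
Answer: -31906 + I*sqrt(14) ≈ -31906.0 + 3.7417*I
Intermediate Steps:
t(x) = sqrt(-5 + x)
L(D) = -I*sqrt(14) (L(D) = -sqrt(-5 - 9) = -sqrt(-14) = -I*sqrt(14))
-31906 - L(W(15)) = -31906 - (-1)*I*sqrt(14) = -31906 + I*sqrt(14)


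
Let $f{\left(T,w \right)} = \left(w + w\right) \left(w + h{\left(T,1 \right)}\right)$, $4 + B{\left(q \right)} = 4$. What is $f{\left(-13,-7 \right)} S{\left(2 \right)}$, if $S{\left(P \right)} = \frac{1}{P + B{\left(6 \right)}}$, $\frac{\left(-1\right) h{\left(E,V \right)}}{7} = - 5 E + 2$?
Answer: $3332$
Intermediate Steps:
$B{\left(q \right)} = 0$ ($B{\left(q \right)} = -4 + 4 = 0$)
$h{\left(E,V \right)} = -14 + 35 E$ ($h{\left(E,V \right)} = - 7 \left(- 5 E + 2\right) = - 7 \left(2 - 5 E\right) = -14 + 35 E$)
$f{\left(T,w \right)} = 2 w \left(-14 + w + 35 T\right)$ ($f{\left(T,w \right)} = \left(w + w\right) \left(w + \left(-14 + 35 T\right)\right) = 2 w \left(-14 + w + 35 T\right)$)
$S{\left(P \right)} = \frac{1}{P}$ ($S{\left(P \right)} = \frac{1}{P + 0} = \frac{1}{P}$)
$f{\left(-13,-7 \right)} S{\left(2 \right)} = \frac{2 \left(-7\right) \left(-14 - 7 + 35 \left(-13\right)\right)}{2} = 2 \left(-7\right) \left(-14 - 7 - 455\right) \frac{1}{2} = 2 \left(-7\right) \left(-476\right) \frac{1}{2} = 6664 \cdot \frac{1}{2} = 3332$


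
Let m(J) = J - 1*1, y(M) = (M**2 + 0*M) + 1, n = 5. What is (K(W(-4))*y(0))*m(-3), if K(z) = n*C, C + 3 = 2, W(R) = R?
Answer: 20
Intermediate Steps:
C = -1 (C = -3 + 2 = -1)
y(M) = 1 + M**2 (y(M) = (M**2 + 0) + 1 = M**2 + 1 = 1 + M**2)
m(J) = -1 + J (m(J) = J - 1 = -1 + J)
K(z) = -5 (K(z) = 5*(-1) = -5)
(K(W(-4))*y(0))*m(-3) = (-5*(1 + 0**2))*(-1 - 3) = -5*(1 + 0)*(-4) = -5*1*(-4) = -5*(-4) = 20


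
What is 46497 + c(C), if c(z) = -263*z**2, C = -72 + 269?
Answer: -10160270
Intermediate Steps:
C = 197
46497 + c(C) = 46497 - 263*197**2 = 46497 - 263*38809 = 46497 - 10206767 = -10160270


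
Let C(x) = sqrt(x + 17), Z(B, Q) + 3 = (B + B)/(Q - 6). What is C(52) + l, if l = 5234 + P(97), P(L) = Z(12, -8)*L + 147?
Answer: 34466/7 + sqrt(69) ≈ 4932.0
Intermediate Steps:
Z(B, Q) = -3 + 2*B/(-6 + Q) (Z(B, Q) = -3 + (B + B)/(Q - 6) = -3 + (2*B)/(-6 + Q) = -3 + 2*B/(-6 + Q))
P(L) = 147 - 33*L/7 (P(L) = ((18 - 3*(-8) + 2*12)/(-6 - 8))*L + 147 = ((18 + 24 + 24)/(-14))*L + 147 = (-1/14*66)*L + 147 = -33*L/7 + 147 = 147 - 33*L/7)
C(x) = sqrt(17 + x)
l = 34466/7 (l = 5234 + (147 - 33/7*97) = 5234 + (147 - 3201/7) = 5234 - 2172/7 = 34466/7 ≈ 4923.7)
C(52) + l = sqrt(17 + 52) + 34466/7 = sqrt(69) + 34466/7 = 34466/7 + sqrt(69)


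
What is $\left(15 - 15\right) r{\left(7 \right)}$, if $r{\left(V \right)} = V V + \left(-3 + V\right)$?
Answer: $0$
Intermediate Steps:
$r{\left(V \right)} = -3 + V + V^{2}$ ($r{\left(V \right)} = V^{2} + \left(-3 + V\right) = -3 + V + V^{2}$)
$\left(15 - 15\right) r{\left(7 \right)} = \left(15 - 15\right) \left(-3 + 7 + 7^{2}\right) = 0 \left(-3 + 7 + 49\right) = 0 \cdot 53 = 0$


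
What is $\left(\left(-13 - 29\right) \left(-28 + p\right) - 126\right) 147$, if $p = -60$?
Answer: $524790$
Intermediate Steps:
$\left(\left(-13 - 29\right) \left(-28 + p\right) - 126\right) 147 = \left(\left(-13 - 29\right) \left(-28 - 60\right) - 126\right) 147 = \left(\left(-42\right) \left(-88\right) - 126\right) 147 = \left(3696 - 126\right) 147 = 3570 \cdot 147 = 524790$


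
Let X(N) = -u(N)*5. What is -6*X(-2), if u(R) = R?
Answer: -60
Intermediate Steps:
X(N) = -5*N (X(N) = -N*5 = -5*N)
-6*X(-2) = -(-30)*(-2) = -6*10 = -60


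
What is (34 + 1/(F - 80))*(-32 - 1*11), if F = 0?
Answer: -116917/80 ≈ -1461.5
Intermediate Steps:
(34 + 1/(F - 80))*(-32 - 1*11) = (34 + 1/(0 - 80))*(-32 - 1*11) = (34 + 1/(-80))*(-32 - 11) = (34 - 1/80)*(-43) = (2719/80)*(-43) = -116917/80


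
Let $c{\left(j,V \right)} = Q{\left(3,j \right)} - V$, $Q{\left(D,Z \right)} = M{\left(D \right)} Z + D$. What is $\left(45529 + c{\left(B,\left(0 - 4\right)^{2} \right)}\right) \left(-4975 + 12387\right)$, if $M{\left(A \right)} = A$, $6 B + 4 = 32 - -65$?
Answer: $337709250$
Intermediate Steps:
$B = \frac{31}{2}$ ($B = - \frac{2}{3} + \frac{32 - -65}{6} = - \frac{2}{3} + \frac{32 + 65}{6} = - \frac{2}{3} + \frac{1}{6} \cdot 97 = - \frac{2}{3} + \frac{97}{6} = \frac{31}{2} \approx 15.5$)
$Q{\left(D,Z \right)} = D + D Z$ ($Q{\left(D,Z \right)} = D Z + D = D + D Z$)
$c{\left(j,V \right)} = 3 - V + 3 j$ ($c{\left(j,V \right)} = 3 \left(1 + j\right) - V = \left(3 + 3 j\right) - V = 3 - V + 3 j$)
$\left(45529 + c{\left(B,\left(0 - 4\right)^{2} \right)}\right) \left(-4975 + 12387\right) = \left(45529 + \left(3 - \left(0 - 4\right)^{2} + 3 \cdot \frac{31}{2}\right)\right) \left(-4975 + 12387\right) = \left(45529 + \left(3 - \left(-4\right)^{2} + \frac{93}{2}\right)\right) 7412 = \left(45529 + \left(3 - 16 + \frac{93}{2}\right)\right) 7412 = \left(45529 + \frac{67}{2}\right) 7412 = \frac{91125}{2} \cdot 7412 = 337709250$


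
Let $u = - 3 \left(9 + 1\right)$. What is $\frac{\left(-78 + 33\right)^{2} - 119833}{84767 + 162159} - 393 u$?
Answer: $\frac{1455569866}{123463} \approx 11790.0$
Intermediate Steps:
$u = -30$ ($u = \left(-3\right) 10 = -30$)
$\frac{\left(-78 + 33\right)^{2} - 119833}{84767 + 162159} - 393 u = \frac{\left(-78 + 33\right)^{2} - 119833}{84767 + 162159} - -11790 = \frac{\left(-45\right)^{2} - 119833}{246926} + 11790 = \left(2025 - 119833\right) \frac{1}{246926} + 11790 = \left(-117808\right) \frac{1}{246926} + 11790 = - \frac{58904}{123463} + 11790 = \frac{1455569866}{123463}$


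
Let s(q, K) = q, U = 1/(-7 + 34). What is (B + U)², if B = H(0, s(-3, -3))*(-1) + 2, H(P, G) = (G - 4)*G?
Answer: 262144/729 ≈ 359.59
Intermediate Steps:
U = 1/27 ≈ 0.037037
H(P, G) = G*(-4 + G) (H(P, G) = (-4 + G)*G = G*(-4 + G))
B = -19 (B = -3*(-4 - 3)*(-1) + 2 = -3*(-7)*(-1) + 2 = 21*(-1) + 2 = -21 + 2 = -19)
(B + U)² = (-19 + 1/27)² = (-512/27)² = 262144/729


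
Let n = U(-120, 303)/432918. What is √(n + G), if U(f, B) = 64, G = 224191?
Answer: √1167150768968751/72153 ≈ 473.49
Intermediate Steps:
n = 32/216459 (n = 64/432918 = 64*(1/432918) = 32/216459 ≈ 0.00014783)
√(n + G) = √(32/216459 + 224191) = √(48528159701/216459) = √1167150768968751/72153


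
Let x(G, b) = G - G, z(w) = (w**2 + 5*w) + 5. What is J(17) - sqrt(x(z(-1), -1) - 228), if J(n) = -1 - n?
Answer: -18 - 2*I*sqrt(57) ≈ -18.0 - 15.1*I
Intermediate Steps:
z(w) = 5 + w**2 + 5*w
x(G, b) = 0
J(17) - sqrt(x(z(-1), -1) - 228) = (-1 - 1*17) - sqrt(0 - 228) = (-1 - 17) - sqrt(-228) = -18 - 2*I*sqrt(57)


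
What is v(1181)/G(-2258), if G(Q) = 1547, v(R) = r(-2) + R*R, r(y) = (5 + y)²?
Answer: 107290/119 ≈ 901.60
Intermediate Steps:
v(R) = 9 + R² (v(R) = (5 - 2)² + R*R = 3² + R² = 9 + R²)
v(1181)/G(-2258) = (9 + 1181²)/1547 = (9 + 1394761)*(1/1547) = 1394770*(1/1547) = 107290/119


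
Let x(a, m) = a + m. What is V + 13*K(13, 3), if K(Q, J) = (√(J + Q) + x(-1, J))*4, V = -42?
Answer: 270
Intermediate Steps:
K(Q, J) = -4 + 4*J + 4*√(J + Q) (K(Q, J) = (√(J + Q) + (-1 + J))*4 = (-1 + J + √(J + Q))*4 = -4 + 4*J + 4*√(J + Q))
V + 13*K(13, 3) = -42 + 13*(-4 + 4*3 + 4*√(3 + 13)) = -42 + 13*(-4 + 12 + 4*√16) = -42 + 13*(-4 + 12 + 4*4) = -42 + 13*(-4 + 12 + 16) = -42 + 13*24 = -42 + 312 = 270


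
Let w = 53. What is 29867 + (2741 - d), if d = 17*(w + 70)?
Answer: 30517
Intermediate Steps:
d = 2091 (d = 17*(53 + 70) = 17*123 = 2091)
29867 + (2741 - d) = 29867 + (2741 - 1*2091) = 29867 + (2741 - 2091) = 29867 + 650 = 30517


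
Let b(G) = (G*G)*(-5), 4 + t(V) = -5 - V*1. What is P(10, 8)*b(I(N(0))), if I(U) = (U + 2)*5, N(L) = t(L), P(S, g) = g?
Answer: -49000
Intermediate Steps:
t(V) = -9 - V (t(V) = -4 + (-5 - V*1) = -4 + (-5 - V) = -9 - V)
N(L) = -9 - L
I(U) = 10 + 5*U (I(U) = (2 + U)*5 = 10 + 5*U)
b(G) = -5*G**2 (b(G) = G**2*(-5) = -5*G**2)
P(10, 8)*b(I(N(0))) = 8*(-5*(10 + 5*(-9 - 1*0))**2) = 8*(-5*(10 + 5*(-9 + 0))**2) = 8*(-5*(10 + 5*(-9))**2) = 8*(-5*(10 - 45)**2) = 8*(-5*(-35)**2) = 8*(-5*1225) = 8*(-6125) = -49000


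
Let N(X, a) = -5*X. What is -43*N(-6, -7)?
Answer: -1290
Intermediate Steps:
-43*N(-6, -7) = -(-215)*(-6) = -43*30 = -1290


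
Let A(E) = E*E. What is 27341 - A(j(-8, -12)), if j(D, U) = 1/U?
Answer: 3937103/144 ≈ 27341.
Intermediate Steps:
A(E) = E**2
27341 - A(j(-8, -12)) = 27341 - (1/(-12))**2 = 27341 - (-1/12)**2 = 27341 - 1*1/144 = 27341 - 1/144 = 3937103/144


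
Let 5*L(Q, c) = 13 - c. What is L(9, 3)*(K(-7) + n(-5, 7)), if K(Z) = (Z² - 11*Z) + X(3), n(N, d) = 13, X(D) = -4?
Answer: 270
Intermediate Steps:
L(Q, c) = 13/5 - c/5 (L(Q, c) = (13 - c)/5 = 13/5 - c/5)
K(Z) = -4 + Z² - 11*Z (K(Z) = (Z² - 11*Z) - 4 = -4 + Z² - 11*Z)
L(9, 3)*(K(-7) + n(-5, 7)) = (13/5 - ⅕*3)*((-4 + (-7)² - 11*(-7)) + 13) = (13/5 - ⅗)*((-4 + 49 + 77) + 13) = 2*(122 + 13) = 2*135 = 270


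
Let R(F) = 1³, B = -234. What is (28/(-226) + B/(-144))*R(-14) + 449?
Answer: 407253/904 ≈ 450.50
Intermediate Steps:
R(F) = 1
(28/(-226) + B/(-144))*R(-14) + 449 = (28/(-226) - 234/(-144))*1 + 449 = (28*(-1/226) - 234*(-1/144))*1 + 449 = (-14/113 + 13/8)*1 + 449 = (1357/904)*1 + 449 = 1357/904 + 449 = 407253/904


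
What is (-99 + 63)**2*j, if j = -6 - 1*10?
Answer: -20736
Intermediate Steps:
j = -16 (j = -6 - 10 = -16)
(-99 + 63)**2*j = (-99 + 63)**2*(-16) = (-36)**2*(-16) = 1296*(-16) = -20736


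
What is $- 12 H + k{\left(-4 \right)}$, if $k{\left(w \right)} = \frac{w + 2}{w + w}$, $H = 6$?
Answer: $- \frac{287}{4} \approx -71.75$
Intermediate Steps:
$k{\left(w \right)} = \frac{2 + w}{2 w}$
$- 12 H + k{\left(-4 \right)} = \left(-12\right) 6 + \frac{2 - 4}{2 \left(-4\right)} = -72 + \frac{1}{2} \left(- \frac{1}{4}\right) \left(-2\right) = -72 + \frac{1}{4} = - \frac{287}{4}$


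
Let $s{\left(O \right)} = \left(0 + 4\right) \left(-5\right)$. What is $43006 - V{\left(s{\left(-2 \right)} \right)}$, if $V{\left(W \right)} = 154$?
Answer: $42852$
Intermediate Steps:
$s{\left(O \right)} = -20$ ($s{\left(O \right)} = 4 \left(-5\right) = -20$)
$43006 - V{\left(s{\left(-2 \right)} \right)} = 43006 - 154 = 42852$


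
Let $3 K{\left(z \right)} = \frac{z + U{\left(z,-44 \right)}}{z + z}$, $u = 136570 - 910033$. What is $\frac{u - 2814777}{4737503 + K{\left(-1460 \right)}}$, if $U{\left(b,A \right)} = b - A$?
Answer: $- \frac{7858245600}{10375132289} \approx -0.75741$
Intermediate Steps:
$u = -773463$ ($u = 136570 - 910033 = -773463$)
$K{\left(z \right)} = \frac{44 + 2 z}{6 z}$ ($K{\left(z \right)} = \frac{\left(z + \left(z - -44\right)\right) \frac{1}{z + z}}{3} = \frac{\left(z + \left(z + 44\right)\right) \frac{1}{2 z}}{3} = \frac{\left(z + \left(44 + z\right)\right) \frac{1}{2 z}}{3} = \frac{\left(44 + 2 z\right) \frac{1}{2 z}}{3} = \frac{\frac{1}{2} \frac{1}{z} \left(44 + 2 z\right)}{3} = \frac{44 + 2 z}{6 z}$)
$\frac{u - 2814777}{4737503 + K{\left(-1460 \right)}} = \frac{-773463 - 2814777}{4737503 + \frac{22 - 1460}{3 \left(-1460\right)}} = - \frac{3588240}{4737503 + \frac{1}{3} \left(- \frac{1}{1460}\right) \left(-1438\right)} = - \frac{3588240}{4737503 + \frac{719}{2190}} = - \frac{3588240}{\frac{10375132289}{2190}} = \left(-3588240\right) \frac{2190}{10375132289} = - \frac{7858245600}{10375132289}$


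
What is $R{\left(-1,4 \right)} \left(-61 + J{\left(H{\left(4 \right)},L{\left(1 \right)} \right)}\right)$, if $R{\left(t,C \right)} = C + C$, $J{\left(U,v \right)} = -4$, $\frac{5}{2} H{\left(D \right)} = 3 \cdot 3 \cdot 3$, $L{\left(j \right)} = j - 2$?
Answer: $-520$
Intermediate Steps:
$L{\left(j \right)} = -2 + j$
$H{\left(D \right)} = \frac{54}{5}$ ($H{\left(D \right)} = \frac{2 \cdot 3 \cdot 3 \cdot 3}{5} = \frac{2 \cdot 9 \cdot 3}{5} = \frac{2}{5} \cdot 27 = \frac{54}{5}$)
$R{\left(t,C \right)} = 2 C$
$R{\left(-1,4 \right)} \left(-61 + J{\left(H{\left(4 \right)},L{\left(1 \right)} \right)}\right) = 2 \cdot 4 \left(-61 - 4\right) = 8 \left(-65\right) = -520$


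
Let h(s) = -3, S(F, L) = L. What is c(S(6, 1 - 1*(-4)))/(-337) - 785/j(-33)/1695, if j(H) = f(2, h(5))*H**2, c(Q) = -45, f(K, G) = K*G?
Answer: 99729079/746463762 ≈ 0.13360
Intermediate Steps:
f(K, G) = G*K
j(H) = -6*H**2 (j(H) = (-3*2)*H**2 = -6*H**2)
c(S(6, 1 - 1*(-4)))/(-337) - 785/j(-33)/1695 = -45/(-337) - 785/((-6*(-33)**2))/1695 = -45*(-1/337) - 785/((-6*1089))*(1/1695) = 45/337 - 785/(-6534)*(1/1695) = 45/337 - 785*(-1/6534)*(1/1695) = 45/337 + (785/6534)*(1/1695) = 45/337 + 157/2215026 = 99729079/746463762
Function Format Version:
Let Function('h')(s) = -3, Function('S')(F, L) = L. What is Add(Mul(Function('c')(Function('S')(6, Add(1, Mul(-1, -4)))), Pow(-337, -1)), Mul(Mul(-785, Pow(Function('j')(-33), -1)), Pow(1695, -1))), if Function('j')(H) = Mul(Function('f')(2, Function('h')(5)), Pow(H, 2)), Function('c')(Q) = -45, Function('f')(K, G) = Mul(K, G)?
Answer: Rational(99729079, 746463762) ≈ 0.13360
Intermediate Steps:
Function('f')(K, G) = Mul(G, K)
Function('j')(H) = Mul(-6, Pow(H, 2)) (Function('j')(H) = Mul(Mul(-3, 2), Pow(H, 2)) = Mul(-6, Pow(H, 2)))
Add(Mul(Function('c')(Function('S')(6, Add(1, Mul(-1, -4)))), Pow(-337, -1)), Mul(Mul(-785, Pow(Function('j')(-33), -1)), Pow(1695, -1))) = Add(Mul(-45, Pow(-337, -1)), Mul(Mul(-785, Pow(Mul(-6, Pow(-33, 2)), -1)), Pow(1695, -1))) = Add(Mul(-45, Rational(-1, 337)), Mul(Mul(-785, Pow(Mul(-6, 1089), -1)), Rational(1, 1695))) = Add(Rational(45, 337), Mul(Mul(-785, Pow(-6534, -1)), Rational(1, 1695))) = Add(Rational(45, 337), Mul(Mul(-785, Rational(-1, 6534)), Rational(1, 1695))) = Add(Rational(45, 337), Mul(Rational(785, 6534), Rational(1, 1695))) = Add(Rational(45, 337), Rational(157, 2215026)) = Rational(99729079, 746463762)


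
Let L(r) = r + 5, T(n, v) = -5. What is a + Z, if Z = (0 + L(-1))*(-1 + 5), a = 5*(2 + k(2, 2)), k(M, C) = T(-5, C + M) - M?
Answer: -9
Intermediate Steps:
k(M, C) = -5 - M
L(r) = 5 + r
a = -25 (a = 5*(2 + (-5 - 1*2)) = 5*(2 + (-5 - 2)) = 5*(2 - 7) = 5*(-5) = -25)
Z = 16 (Z = (0 + (5 - 1))*(-1 + 5) = (0 + 4)*4 = 4*4 = 16)
a + Z = -25 + 16 = -9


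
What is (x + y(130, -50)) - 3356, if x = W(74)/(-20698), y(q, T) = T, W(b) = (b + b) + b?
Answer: -35248805/10349 ≈ -3406.0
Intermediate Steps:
W(b) = 3*b (W(b) = 2*b + b = 3*b)
x = -111/10349 (x = (3*74)/(-20698) = 222*(-1/20698) = -111/10349 ≈ -0.010726)
(x + y(130, -50)) - 3356 = (-111/10349 - 50) - 3356 = -517561/10349 - 3356 = -35248805/10349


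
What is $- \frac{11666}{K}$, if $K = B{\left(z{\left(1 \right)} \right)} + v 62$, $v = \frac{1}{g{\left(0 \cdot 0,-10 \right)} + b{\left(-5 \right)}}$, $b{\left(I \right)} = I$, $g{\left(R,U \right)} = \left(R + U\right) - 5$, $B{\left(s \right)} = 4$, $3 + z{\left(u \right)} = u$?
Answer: $- \frac{116660}{9} \approx -12962.0$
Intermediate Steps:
$z{\left(u \right)} = -3 + u$
$g{\left(R,U \right)} = -5 + R + U$
$v = - \frac{1}{20}$ ($v = \frac{1}{\left(-5 + 0 \cdot 0 - 10\right) - 5} = \frac{1}{\left(-5 + 0 - 10\right) - 5} = \frac{1}{-15 - 5} = \frac{1}{-20} = - \frac{1}{20} \approx -0.05$)
$K = \frac{9}{10}$ ($K = 4 - \frac{31}{10} = \frac{9}{10} \approx 0.9$)
$- \frac{11666}{K} = - \frac{11666}{\frac{9}{10}} = \left(-11666\right) \frac{10}{9} = - \frac{116660}{9}$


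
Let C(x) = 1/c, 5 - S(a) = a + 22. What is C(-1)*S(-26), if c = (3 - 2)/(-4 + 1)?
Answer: -27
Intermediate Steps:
S(a) = -17 - a (S(a) = 5 - (a + 22) = 5 - (22 + a) = 5 + (-22 - a) = -17 - a)
c = -1/3 (c = 1/(-3) = 1*(-1/3) = -1/3 ≈ -0.33333)
C(x) = -3 (C(x) = 1/(-1/3) = -3)
C(-1)*S(-26) = -3*(-17 - 1*(-26)) = -3*(-17 + 26) = -3*9 = -27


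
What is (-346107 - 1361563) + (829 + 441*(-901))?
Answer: -2104182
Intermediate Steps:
(-346107 - 1361563) + (829 + 441*(-901)) = -1707670 + (829 - 397341) = -1707670 - 396512 = -2104182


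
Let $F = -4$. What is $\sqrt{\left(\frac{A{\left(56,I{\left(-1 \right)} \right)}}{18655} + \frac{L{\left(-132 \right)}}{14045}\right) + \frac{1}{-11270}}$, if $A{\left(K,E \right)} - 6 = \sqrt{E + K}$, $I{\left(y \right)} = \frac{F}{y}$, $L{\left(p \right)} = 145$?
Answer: $\frac{\sqrt{21836978888790 + 221764819640 \sqrt{15}}}{45480890} \approx 0.10475$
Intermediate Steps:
$I{\left(y \right)} = - \frac{4}{y}$
$A{\left(K,E \right)} = 6 + \sqrt{E + K}$
$\sqrt{\left(\frac{A{\left(56,I{\left(-1 \right)} \right)}}{18655} + \frac{L{\left(-132 \right)}}{14045}\right) + \frac{1}{-11270}} = \sqrt{\left(\frac{6 + \sqrt{- \frac{4}{-1} + 56}}{18655} + \frac{145}{14045}\right) + \frac{1}{-11270}} = \sqrt{\left(\left(6 + \sqrt{\left(-4\right) \left(-1\right) + 56}\right) \frac{1}{18655} + 145 \cdot \frac{1}{14045}\right) - \frac{1}{11270}} = \sqrt{\left(\left(6 + \sqrt{4 + 56}\right) \frac{1}{18655} + \frac{29}{2809}\right) - \frac{1}{11270}} = \sqrt{\left(\left(6 + \sqrt{60}\right) \frac{1}{18655} + \frac{29}{2809}\right) - \frac{1}{11270}} = \sqrt{\left(\left(6 + 2 \sqrt{15}\right) \frac{1}{18655} + \frac{29}{2809}\right) - \frac{1}{11270}} = \sqrt{\left(\left(\frac{6}{18655} + \frac{2 \sqrt{15}}{18655}\right) + \frac{29}{2809}\right) - \frac{1}{11270}} = \sqrt{\left(\frac{557849}{52401895} + \frac{2 \sqrt{15}}{18655}\right) - \frac{1}{11270}} = \sqrt{\frac{178130181}{16873410190} + \frac{2 \sqrt{15}}{18655}}$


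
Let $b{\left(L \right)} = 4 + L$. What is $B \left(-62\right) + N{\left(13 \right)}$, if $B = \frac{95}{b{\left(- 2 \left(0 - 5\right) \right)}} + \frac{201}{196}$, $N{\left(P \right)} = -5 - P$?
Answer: $- \frac{49225}{98} \approx -502.3$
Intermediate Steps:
$B = \frac{1531}{196}$ ($B = \frac{95}{4 - 2 \left(0 - 5\right)} + \frac{201}{196} = \frac{95}{4 - -10} + 201 \cdot \frac{1}{196} = \frac{95}{4 + 10} + \frac{201}{196} = \frac{95}{14} + \frac{201}{196} = \frac{1531}{196} \approx 7.8112$)
$B \left(-62\right) + N{\left(13 \right)} = \frac{1531}{196} \left(-62\right) - 18 = - \frac{47461}{98} - 18 = - \frac{49225}{98}$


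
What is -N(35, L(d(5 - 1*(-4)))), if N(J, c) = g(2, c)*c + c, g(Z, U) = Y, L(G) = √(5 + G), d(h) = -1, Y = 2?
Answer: -6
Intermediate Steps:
g(Z, U) = 2
N(J, c) = 3*c (N(J, c) = 2*c + c = 3*c)
-N(35, L(d(5 - 1*(-4)))) = -3*√(5 - 1) = -3*√4 = -3*2 = -1*6 = -6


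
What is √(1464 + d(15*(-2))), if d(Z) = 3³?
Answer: √1491 ≈ 38.613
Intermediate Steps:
d(Z) = 27
√(1464 + d(15*(-2))) = √(1464 + 27) = √1491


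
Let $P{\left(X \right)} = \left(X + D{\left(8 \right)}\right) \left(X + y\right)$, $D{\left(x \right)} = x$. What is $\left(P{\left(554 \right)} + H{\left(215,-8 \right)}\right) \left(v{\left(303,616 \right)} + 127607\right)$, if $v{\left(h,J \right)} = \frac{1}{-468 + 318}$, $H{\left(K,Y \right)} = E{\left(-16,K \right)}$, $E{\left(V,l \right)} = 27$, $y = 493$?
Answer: $\frac{3754459338203}{50} \approx 7.5089 \cdot 10^{10}$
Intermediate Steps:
$H{\left(K,Y \right)} = 27$
$v{\left(h,J \right)} = - \frac{1}{150}$ ($v{\left(h,J \right)} = \frac{1}{-150} = - \frac{1}{150}$)
$P{\left(X \right)} = \left(8 + X\right) \left(493 + X\right)$ ($P{\left(X \right)} = \left(X + 8\right) \left(X + 493\right) = \left(8 + X\right) \left(493 + X\right)$)
$\left(P{\left(554 \right)} + H{\left(215,-8 \right)}\right) \left(v{\left(303,616 \right)} + 127607\right) = \left(\left(3944 + 554^{2} + 501 \cdot 554\right) + 27\right) \left(- \frac{1}{150} + 127607\right) = \left(\left(3944 + 306916 + 277554\right) + 27\right) \frac{19141049}{150} = \left(588414 + 27\right) \frac{19141049}{150} = 588441 \cdot \frac{19141049}{150} = \frac{3754459338203}{50}$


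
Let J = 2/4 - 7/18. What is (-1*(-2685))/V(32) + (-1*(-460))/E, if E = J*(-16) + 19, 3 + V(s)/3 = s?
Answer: 51757/899 ≈ 57.572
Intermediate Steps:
V(s) = -9 + 3*s
J = 1/9 (J = 2*(1/4) - 7*1/18 = 1/2 - 7/18 = 1/9 ≈ 0.11111)
E = 155/9 (E = (1/9)*(-16) + 19 = -16/9 + 19 = 155/9 ≈ 17.222)
(-1*(-2685))/V(32) + (-1*(-460))/E = (-1*(-2685))/(-9 + 3*32) + (-1*(-460))/(155/9) = 2685/(-9 + 96) + 460*(9/155) = 2685/87 + 828/31 = 2685*(1/87) + 828/31 = 895/29 + 828/31 = 51757/899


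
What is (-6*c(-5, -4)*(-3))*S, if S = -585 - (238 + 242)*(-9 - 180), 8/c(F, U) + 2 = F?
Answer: -12979440/7 ≈ -1.8542e+6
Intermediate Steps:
c(F, U) = 8/(-2 + F)
S = 90135 (S = -585 - 480*(-189) = -585 - 1*(-90720) = -585 + 90720 = 90135)
(-6*c(-5, -4)*(-3))*S = (-48/(-2 - 5)*(-3))*90135 = (-48/(-7)*(-3))*90135 = (-48*(-1)/7*(-3))*90135 = (-6*(-8/7)*(-3))*90135 = ((48/7)*(-3))*90135 = -144/7*90135 = -12979440/7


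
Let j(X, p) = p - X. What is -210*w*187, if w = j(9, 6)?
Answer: 117810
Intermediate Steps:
w = -3 (w = 6 - 1*9 = 6 - 9 = -3)
-210*w*187 = -210*(-3)*187 = 630*187 = 117810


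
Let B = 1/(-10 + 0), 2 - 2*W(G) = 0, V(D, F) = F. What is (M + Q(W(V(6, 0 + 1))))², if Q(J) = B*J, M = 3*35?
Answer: 1100401/100 ≈ 11004.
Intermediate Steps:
W(G) = 1 (W(G) = 1 - ½*0 = 1 + 0 = 1)
B = -⅒ (B = 1/(-10) = -⅒ ≈ -0.10000)
M = 105
Q(J) = -J/10
(M + Q(W(V(6, 0 + 1))))² = (105 - ⅒*1)² = (105 - ⅒)² = (1049/10)² = 1100401/100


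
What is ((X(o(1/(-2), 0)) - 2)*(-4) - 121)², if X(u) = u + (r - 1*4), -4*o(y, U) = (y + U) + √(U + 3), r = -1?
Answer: 34981/4 - 187*√3 ≈ 8421.4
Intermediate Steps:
o(y, U) = -U/4 - y/4 - √(3 + U)/4 (o(y, U) = -((y + U) + √(U + 3))/4 = -((U + y) + √(3 + U))/4 = -(U + y + √(3 + U))/4 = -U/4 - y/4 - √(3 + U)/4)
X(u) = -5 + u (X(u) = u + (-1 - 1*4) = u + (-1 - 4) = u - 5 = -5 + u)
((X(o(1/(-2), 0)) - 2)*(-4) - 121)² = (((-5 + (-¼*0 - ¼/(-2) - √(3 + 0)/4)) - 2)*(-4) - 121)² = (((-5 + (0 - ¼*(-½) - √3/4)) - 2)*(-4) - 121)² = (((-5 + (0 + ⅛ - √3/4)) - 2)*(-4) - 121)² = (((-5 + (⅛ - √3/4)) - 2)*(-4) - 121)² = (((-39/8 - √3/4) - 2)*(-4) - 121)² = ((-55/8 - √3/4)*(-4) - 121)² = ((55/2 + √3) - 121)² = (-187/2 + √3)²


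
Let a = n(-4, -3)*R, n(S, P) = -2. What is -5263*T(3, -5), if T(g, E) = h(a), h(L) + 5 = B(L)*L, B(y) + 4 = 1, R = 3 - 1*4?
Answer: 57893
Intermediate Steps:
R = -1 (R = 3 - 4 = -1)
B(y) = -3 (B(y) = -4 + 1 = -3)
a = 2 (a = -2*(-1) = 2)
h(L) = -5 - 3*L
T(g, E) = -11 (T(g, E) = -5 - 3*2 = -5 - 6 = -11)
-5263*T(3, -5) = -5263*(-11) = 57893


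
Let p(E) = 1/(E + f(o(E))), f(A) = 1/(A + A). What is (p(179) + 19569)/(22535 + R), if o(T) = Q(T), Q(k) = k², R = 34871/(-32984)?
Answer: 7403911270786072/8525691929677351 ≈ 0.86842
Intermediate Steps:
R = -34871/32984 (R = 34871*(-1/32984) = -34871/32984 ≈ -1.0572)
o(T) = T²
f(A) = 1/(2*A)
p(E) = 1/(E + 1/(2*E²)) (p(E) = 1/(E + 1/(2*(E²))) = 1/(E + 1/(2*E²)))
(p(179) + 19569)/(22535 + R) = (2*179²/(1 + 2*179³) + 19569)/(22535 - 34871/32984) = (2*32041/(1 + 2*5735339) + 19569)/(743259569/32984) = (2*32041/(1 + 11470678) + 19569)*(32984/743259569) = (2*32041/11470679 + 19569)*(32984/743259569) = (2*32041*(1/11470679) + 19569)*(32984/743259569) = (64082/11470679 + 19569)*(32984/743259569) = (224469781433/11470679)*(32984/743259569) = 7403911270786072/8525691929677351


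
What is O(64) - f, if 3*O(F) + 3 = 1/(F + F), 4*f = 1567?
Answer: -150815/384 ≈ -392.75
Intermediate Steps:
f = 1567/4 (f = (¼)*1567 = 1567/4 ≈ 391.75)
O(F) = -1 + 1/(6*F) (O(F) = -1 + 1/(3*(F + F)) = -1 + 1/(3*((2*F))) = -1 + (1/(2*F))/3 = -1 + 1/(6*F))
O(64) - f = (⅙ - 1*64)/64 - 1*1567/4 = (⅙ - 64)/64 - 1567/4 = (1/64)*(-383/6) - 1567/4 = -383/384 - 1567/4 = -150815/384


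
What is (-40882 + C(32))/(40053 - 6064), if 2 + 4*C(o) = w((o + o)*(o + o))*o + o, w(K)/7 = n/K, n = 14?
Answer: -10463823/8701184 ≈ -1.2026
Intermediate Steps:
w(K) = 98/K (w(K) = 7*(14/K) = 98/K)
C(o) = -1/2 + o/4 + 49/(8*o) (C(o) = -1/2 + ((98/(((o + o)*(o + o))))*o + o)/4 = -1/2 + ((98/(((2*o)*(2*o))))*o + o)/4 = -1/2 + ((98/((4*o**2)))*o + o)/4 = -1/2 + ((98*(1/(4*o**2)))*o + o)/4 = -1/2 + ((49/(2*o**2))*o + o)/4 = -1/2 + (49/(2*o) + o)/4 = -1/2 + (o + 49/(2*o))/4 = -1/2 + (o/4 + 49/(8*o)) = -1/2 + o/4 + 49/(8*o))
(-40882 + C(32))/(40053 - 6064) = (-40882 + (1/8)*(49 + 2*32*(-2 + 32))/32)/(40053 - 6064) = (-40882 + (1/8)*(1/32)*(49 + 2*32*30))/33989 = (-40882 + (1/8)*(1/32)*(49 + 1920))*(1/33989) = (-40882 + (1/8)*(1/32)*1969)*(1/33989) = (-40882 + 1969/256)*(1/33989) = -10463823/256*1/33989 = -10463823/8701184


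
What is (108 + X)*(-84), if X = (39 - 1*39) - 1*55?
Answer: -4452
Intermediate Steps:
X = -55 (X = (39 - 39) - 55 = 0 - 55 = -55)
(108 + X)*(-84) = (108 - 55)*(-84) = 53*(-84) = -4452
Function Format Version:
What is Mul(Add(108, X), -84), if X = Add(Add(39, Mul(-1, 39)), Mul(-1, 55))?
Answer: -4452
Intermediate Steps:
X = -55 (X = Add(Add(39, -39), -55) = Add(0, -55) = -55)
Mul(Add(108, X), -84) = Mul(Add(108, -55), -84) = Mul(53, -84) = -4452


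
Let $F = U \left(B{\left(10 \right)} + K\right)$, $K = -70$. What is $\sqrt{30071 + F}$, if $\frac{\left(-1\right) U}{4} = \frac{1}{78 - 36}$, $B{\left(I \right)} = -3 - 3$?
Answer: $\frac{\sqrt{13264503}}{21} \approx 173.43$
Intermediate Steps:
$B{\left(I \right)} = -6$
$U = - \frac{2}{21}$ ($U = - \frac{4}{78 - 36} = - \frac{4}{42} = \left(-4\right) \frac{1}{42} = - \frac{2}{21} \approx -0.095238$)
$F = \frac{152}{21}$ ($F = - \frac{2 \left(-6 - 70\right)}{21} = \left(- \frac{2}{21}\right) \left(-76\right) = \frac{152}{21} \approx 7.2381$)
$\sqrt{30071 + F} = \sqrt{30071 + \frac{152}{21}} = \sqrt{\frac{631643}{21}} = \frac{\sqrt{13264503}}{21}$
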